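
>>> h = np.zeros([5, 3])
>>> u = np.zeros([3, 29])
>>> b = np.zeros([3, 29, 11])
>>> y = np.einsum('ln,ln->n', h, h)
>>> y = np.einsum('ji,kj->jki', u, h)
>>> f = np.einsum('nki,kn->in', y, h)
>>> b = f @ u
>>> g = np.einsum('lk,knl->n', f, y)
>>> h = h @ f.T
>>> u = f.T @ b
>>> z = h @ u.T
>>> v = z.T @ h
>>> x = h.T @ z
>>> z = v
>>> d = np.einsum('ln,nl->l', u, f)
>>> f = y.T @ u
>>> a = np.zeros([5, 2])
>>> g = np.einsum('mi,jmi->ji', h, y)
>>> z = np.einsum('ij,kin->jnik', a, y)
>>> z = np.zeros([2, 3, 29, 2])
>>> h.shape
(5, 29)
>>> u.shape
(3, 29)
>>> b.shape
(29, 29)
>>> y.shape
(3, 5, 29)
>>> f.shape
(29, 5, 29)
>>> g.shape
(3, 29)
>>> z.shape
(2, 3, 29, 2)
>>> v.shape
(3, 29)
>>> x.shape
(29, 3)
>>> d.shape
(3,)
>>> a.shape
(5, 2)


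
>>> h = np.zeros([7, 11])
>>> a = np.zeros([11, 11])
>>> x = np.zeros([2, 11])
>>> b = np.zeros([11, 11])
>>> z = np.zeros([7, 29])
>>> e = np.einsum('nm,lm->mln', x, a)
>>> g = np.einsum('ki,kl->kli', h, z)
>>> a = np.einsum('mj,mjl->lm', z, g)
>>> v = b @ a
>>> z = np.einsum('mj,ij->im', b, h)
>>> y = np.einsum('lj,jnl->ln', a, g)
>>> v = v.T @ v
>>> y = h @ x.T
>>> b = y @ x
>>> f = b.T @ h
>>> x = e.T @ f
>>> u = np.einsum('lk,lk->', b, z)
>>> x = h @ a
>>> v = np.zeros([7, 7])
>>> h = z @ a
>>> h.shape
(7, 7)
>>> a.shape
(11, 7)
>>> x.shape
(7, 7)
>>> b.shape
(7, 11)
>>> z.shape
(7, 11)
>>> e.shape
(11, 11, 2)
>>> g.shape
(7, 29, 11)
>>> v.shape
(7, 7)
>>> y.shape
(7, 2)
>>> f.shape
(11, 11)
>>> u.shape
()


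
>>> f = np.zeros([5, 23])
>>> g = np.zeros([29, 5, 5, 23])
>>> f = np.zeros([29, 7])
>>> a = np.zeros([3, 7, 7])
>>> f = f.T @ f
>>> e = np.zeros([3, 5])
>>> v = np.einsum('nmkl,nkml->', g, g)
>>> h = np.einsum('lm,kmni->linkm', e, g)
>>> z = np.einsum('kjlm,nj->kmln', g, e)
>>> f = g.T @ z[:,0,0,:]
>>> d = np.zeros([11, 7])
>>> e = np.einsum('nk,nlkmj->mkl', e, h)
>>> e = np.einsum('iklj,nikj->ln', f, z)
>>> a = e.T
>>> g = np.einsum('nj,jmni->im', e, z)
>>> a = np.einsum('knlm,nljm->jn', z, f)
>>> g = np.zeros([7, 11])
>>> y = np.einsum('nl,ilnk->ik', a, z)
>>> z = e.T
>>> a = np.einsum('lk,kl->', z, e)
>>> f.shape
(23, 5, 5, 3)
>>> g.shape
(7, 11)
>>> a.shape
()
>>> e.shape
(5, 29)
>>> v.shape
()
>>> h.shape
(3, 23, 5, 29, 5)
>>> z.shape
(29, 5)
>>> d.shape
(11, 7)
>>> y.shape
(29, 3)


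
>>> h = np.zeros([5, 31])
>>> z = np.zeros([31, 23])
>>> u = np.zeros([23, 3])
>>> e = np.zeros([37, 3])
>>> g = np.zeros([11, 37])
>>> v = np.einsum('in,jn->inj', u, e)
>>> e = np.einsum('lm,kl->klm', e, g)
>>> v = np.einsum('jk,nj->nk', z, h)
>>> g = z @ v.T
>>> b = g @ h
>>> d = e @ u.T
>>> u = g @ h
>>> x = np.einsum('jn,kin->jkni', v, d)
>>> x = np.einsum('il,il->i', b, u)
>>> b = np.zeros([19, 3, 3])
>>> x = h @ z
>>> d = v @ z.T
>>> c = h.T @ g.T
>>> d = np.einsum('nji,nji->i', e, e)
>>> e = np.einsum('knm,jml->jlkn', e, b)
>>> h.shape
(5, 31)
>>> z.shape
(31, 23)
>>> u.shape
(31, 31)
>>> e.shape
(19, 3, 11, 37)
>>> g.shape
(31, 5)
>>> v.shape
(5, 23)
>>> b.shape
(19, 3, 3)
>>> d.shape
(3,)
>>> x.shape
(5, 23)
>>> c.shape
(31, 31)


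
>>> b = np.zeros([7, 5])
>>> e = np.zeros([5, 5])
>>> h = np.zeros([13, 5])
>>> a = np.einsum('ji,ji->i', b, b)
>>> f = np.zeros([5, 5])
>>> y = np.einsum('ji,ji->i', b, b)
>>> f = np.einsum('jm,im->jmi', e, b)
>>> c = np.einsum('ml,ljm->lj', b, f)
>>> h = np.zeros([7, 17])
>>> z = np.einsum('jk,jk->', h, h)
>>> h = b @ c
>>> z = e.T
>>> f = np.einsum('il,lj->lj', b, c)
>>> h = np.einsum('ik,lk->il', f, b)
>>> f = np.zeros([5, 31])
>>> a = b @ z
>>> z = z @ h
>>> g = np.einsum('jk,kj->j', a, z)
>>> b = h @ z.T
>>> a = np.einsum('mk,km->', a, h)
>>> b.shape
(5, 5)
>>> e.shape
(5, 5)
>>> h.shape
(5, 7)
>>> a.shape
()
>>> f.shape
(5, 31)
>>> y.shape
(5,)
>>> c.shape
(5, 5)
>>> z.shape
(5, 7)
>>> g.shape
(7,)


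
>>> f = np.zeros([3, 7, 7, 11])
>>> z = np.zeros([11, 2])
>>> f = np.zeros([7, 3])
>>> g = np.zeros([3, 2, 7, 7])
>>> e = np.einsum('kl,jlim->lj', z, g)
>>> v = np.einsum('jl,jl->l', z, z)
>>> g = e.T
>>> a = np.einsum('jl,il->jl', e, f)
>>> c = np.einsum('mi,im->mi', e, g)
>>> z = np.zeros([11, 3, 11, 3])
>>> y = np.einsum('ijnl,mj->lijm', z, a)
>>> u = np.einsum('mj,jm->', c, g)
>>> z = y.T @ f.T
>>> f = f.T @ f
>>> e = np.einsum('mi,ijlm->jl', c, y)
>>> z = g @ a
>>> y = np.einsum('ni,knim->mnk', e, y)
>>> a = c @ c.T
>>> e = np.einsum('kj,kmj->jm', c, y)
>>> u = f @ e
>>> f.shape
(3, 3)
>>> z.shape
(3, 3)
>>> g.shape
(3, 2)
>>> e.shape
(3, 11)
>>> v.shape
(2,)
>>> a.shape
(2, 2)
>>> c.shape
(2, 3)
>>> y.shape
(2, 11, 3)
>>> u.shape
(3, 11)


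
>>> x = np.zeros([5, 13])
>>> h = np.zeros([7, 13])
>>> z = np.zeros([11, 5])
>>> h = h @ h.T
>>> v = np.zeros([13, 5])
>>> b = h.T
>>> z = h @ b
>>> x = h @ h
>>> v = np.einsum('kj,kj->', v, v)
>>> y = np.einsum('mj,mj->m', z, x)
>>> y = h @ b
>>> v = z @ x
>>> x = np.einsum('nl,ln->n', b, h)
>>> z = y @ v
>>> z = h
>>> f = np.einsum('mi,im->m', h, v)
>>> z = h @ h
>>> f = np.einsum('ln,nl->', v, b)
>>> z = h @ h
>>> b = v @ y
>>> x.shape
(7,)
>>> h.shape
(7, 7)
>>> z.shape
(7, 7)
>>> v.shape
(7, 7)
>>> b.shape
(7, 7)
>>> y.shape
(7, 7)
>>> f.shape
()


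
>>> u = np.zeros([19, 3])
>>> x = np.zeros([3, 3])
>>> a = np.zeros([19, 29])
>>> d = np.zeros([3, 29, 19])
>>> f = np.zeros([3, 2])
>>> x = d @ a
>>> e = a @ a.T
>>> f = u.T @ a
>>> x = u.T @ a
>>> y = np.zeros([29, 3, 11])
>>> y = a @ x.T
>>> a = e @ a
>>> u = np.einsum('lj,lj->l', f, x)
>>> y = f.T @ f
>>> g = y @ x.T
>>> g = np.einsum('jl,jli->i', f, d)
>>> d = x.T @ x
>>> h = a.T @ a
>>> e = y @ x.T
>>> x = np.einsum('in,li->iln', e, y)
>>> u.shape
(3,)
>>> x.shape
(29, 29, 3)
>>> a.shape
(19, 29)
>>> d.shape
(29, 29)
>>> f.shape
(3, 29)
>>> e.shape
(29, 3)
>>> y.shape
(29, 29)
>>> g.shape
(19,)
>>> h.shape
(29, 29)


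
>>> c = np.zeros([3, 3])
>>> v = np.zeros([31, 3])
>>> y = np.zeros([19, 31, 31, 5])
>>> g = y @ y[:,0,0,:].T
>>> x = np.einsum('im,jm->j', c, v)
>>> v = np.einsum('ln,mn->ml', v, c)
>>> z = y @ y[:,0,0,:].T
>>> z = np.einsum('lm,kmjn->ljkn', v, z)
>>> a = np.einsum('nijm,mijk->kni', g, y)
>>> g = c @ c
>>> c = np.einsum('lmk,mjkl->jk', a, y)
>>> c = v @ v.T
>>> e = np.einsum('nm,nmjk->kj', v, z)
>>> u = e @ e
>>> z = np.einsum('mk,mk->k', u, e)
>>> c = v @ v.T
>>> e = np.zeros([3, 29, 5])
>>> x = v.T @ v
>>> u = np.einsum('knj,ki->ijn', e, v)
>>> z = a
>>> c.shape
(3, 3)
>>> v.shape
(3, 31)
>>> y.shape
(19, 31, 31, 5)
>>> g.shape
(3, 3)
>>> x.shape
(31, 31)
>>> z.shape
(5, 19, 31)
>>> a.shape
(5, 19, 31)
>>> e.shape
(3, 29, 5)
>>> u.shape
(31, 5, 29)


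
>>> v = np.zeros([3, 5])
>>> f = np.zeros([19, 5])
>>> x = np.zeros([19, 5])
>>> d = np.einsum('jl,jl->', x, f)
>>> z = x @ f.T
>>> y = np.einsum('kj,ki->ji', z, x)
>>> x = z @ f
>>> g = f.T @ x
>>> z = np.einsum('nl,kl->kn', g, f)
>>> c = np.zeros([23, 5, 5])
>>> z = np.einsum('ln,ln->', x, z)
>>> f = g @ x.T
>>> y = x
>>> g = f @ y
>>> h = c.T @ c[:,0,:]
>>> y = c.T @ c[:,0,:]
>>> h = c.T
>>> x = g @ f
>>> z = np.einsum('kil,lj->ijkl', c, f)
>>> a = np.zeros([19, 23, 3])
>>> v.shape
(3, 5)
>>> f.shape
(5, 19)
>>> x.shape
(5, 19)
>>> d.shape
()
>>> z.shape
(5, 19, 23, 5)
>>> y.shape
(5, 5, 5)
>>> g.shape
(5, 5)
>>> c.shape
(23, 5, 5)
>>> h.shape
(5, 5, 23)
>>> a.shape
(19, 23, 3)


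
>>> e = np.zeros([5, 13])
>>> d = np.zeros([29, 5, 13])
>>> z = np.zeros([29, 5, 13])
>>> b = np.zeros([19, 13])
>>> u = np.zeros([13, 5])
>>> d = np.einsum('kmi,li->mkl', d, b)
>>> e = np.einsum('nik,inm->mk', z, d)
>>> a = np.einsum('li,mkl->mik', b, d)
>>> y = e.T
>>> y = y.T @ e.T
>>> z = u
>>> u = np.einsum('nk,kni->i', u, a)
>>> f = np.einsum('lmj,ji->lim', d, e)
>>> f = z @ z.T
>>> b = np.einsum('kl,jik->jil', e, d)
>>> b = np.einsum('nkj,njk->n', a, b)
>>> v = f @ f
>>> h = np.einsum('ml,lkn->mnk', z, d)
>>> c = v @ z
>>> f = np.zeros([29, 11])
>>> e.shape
(19, 13)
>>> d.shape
(5, 29, 19)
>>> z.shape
(13, 5)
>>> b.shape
(5,)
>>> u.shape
(29,)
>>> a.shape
(5, 13, 29)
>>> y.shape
(19, 19)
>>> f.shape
(29, 11)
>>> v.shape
(13, 13)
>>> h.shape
(13, 19, 29)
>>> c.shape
(13, 5)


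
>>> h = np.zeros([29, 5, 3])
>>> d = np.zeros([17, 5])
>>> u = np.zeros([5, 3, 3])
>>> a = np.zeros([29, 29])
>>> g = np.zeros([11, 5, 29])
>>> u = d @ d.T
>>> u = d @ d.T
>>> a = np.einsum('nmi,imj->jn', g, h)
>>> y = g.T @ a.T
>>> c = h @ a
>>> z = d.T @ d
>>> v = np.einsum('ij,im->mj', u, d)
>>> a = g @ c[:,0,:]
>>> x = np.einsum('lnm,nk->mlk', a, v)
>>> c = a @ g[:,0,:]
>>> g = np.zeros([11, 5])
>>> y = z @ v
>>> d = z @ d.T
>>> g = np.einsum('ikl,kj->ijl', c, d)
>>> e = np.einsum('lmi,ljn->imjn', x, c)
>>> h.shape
(29, 5, 3)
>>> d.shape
(5, 17)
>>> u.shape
(17, 17)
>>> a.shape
(11, 5, 11)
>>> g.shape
(11, 17, 29)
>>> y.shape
(5, 17)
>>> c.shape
(11, 5, 29)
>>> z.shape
(5, 5)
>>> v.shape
(5, 17)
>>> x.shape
(11, 11, 17)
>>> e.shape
(17, 11, 5, 29)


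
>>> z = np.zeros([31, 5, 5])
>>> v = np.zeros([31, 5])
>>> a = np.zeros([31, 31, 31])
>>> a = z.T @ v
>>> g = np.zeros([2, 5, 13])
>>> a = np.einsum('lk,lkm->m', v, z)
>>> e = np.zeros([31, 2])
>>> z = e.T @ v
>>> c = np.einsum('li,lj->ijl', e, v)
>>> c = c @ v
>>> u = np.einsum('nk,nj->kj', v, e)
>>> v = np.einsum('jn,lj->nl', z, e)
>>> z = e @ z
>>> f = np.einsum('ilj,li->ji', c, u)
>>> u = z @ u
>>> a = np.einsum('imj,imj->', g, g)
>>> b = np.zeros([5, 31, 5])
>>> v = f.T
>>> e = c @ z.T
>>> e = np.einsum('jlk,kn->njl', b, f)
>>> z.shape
(31, 5)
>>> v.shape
(2, 5)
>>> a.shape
()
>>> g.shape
(2, 5, 13)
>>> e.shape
(2, 5, 31)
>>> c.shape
(2, 5, 5)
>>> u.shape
(31, 2)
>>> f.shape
(5, 2)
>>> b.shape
(5, 31, 5)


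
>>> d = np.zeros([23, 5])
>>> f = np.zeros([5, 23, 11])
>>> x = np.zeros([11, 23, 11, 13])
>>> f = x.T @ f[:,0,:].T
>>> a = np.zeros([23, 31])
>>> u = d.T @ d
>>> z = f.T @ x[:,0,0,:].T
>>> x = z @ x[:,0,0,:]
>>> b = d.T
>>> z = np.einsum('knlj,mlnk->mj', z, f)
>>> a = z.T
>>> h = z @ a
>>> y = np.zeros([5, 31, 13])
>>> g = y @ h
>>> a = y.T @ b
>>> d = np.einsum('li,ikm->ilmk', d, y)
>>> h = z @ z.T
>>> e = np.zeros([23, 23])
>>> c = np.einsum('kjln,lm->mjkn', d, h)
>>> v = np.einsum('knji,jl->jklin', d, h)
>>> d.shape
(5, 23, 13, 31)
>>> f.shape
(13, 11, 23, 5)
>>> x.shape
(5, 23, 11, 13)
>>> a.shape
(13, 31, 23)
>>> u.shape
(5, 5)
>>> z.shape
(13, 11)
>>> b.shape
(5, 23)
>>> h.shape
(13, 13)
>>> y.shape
(5, 31, 13)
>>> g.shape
(5, 31, 13)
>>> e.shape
(23, 23)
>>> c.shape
(13, 23, 5, 31)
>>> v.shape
(13, 5, 13, 31, 23)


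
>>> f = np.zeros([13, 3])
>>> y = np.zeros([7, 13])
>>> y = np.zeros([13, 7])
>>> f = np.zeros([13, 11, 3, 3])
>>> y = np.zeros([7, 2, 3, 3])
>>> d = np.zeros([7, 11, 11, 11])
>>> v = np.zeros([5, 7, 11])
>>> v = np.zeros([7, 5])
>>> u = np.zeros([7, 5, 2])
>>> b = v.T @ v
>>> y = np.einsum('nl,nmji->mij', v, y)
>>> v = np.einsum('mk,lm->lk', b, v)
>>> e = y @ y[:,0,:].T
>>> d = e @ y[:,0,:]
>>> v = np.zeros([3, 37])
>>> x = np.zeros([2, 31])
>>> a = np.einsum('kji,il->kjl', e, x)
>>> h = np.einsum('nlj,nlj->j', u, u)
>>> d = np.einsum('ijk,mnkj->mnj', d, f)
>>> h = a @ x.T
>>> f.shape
(13, 11, 3, 3)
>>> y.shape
(2, 3, 3)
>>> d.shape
(13, 11, 3)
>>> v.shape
(3, 37)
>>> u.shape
(7, 5, 2)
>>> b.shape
(5, 5)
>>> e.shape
(2, 3, 2)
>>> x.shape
(2, 31)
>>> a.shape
(2, 3, 31)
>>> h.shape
(2, 3, 2)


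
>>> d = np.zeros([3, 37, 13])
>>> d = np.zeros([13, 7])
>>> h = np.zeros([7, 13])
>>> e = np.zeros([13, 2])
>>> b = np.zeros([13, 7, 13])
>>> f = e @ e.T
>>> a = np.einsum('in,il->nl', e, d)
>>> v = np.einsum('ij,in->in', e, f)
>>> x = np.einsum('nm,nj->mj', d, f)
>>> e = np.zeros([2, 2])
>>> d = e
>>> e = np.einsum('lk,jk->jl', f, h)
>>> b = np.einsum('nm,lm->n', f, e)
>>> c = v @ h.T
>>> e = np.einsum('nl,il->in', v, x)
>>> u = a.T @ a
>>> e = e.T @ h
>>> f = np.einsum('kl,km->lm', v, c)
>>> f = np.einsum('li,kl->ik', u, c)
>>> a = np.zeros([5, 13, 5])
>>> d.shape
(2, 2)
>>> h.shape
(7, 13)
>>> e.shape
(13, 13)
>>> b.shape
(13,)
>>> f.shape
(7, 13)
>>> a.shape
(5, 13, 5)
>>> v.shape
(13, 13)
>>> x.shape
(7, 13)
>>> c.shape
(13, 7)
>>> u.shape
(7, 7)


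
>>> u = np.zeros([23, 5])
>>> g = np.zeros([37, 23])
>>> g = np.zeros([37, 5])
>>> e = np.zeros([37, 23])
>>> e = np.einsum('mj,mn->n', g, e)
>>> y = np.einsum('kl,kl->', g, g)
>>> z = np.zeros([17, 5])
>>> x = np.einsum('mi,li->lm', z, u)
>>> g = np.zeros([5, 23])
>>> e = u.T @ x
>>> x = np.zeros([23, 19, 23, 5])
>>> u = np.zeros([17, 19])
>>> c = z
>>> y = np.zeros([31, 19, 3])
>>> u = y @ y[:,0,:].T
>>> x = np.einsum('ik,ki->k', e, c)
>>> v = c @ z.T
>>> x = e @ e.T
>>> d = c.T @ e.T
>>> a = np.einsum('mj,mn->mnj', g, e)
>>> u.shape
(31, 19, 31)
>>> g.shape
(5, 23)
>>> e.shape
(5, 17)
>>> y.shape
(31, 19, 3)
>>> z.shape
(17, 5)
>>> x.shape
(5, 5)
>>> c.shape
(17, 5)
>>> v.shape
(17, 17)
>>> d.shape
(5, 5)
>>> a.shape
(5, 17, 23)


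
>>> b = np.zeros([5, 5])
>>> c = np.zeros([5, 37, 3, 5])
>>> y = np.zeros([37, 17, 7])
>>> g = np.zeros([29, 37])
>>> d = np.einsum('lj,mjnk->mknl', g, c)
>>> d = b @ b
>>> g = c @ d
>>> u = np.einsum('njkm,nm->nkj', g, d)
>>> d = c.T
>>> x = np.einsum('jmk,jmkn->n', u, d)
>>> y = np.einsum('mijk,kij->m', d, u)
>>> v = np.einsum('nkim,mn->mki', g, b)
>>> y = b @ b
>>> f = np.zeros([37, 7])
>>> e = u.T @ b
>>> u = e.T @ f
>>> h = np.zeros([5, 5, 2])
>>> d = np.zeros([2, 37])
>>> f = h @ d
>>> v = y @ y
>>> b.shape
(5, 5)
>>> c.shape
(5, 37, 3, 5)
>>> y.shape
(5, 5)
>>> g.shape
(5, 37, 3, 5)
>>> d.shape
(2, 37)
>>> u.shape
(5, 3, 7)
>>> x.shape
(5,)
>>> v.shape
(5, 5)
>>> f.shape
(5, 5, 37)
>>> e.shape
(37, 3, 5)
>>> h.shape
(5, 5, 2)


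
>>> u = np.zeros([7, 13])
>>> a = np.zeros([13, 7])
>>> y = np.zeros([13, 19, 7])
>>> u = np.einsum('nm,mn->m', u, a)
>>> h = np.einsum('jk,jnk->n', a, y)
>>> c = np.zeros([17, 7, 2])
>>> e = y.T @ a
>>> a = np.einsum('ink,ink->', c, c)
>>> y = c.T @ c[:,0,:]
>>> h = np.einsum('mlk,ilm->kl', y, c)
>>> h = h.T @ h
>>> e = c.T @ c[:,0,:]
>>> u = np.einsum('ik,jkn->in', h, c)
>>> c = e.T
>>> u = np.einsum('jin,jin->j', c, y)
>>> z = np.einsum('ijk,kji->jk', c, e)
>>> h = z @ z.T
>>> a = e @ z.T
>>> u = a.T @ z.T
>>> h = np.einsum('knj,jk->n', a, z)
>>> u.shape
(7, 7, 7)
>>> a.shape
(2, 7, 7)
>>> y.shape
(2, 7, 2)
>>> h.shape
(7,)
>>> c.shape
(2, 7, 2)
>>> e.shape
(2, 7, 2)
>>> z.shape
(7, 2)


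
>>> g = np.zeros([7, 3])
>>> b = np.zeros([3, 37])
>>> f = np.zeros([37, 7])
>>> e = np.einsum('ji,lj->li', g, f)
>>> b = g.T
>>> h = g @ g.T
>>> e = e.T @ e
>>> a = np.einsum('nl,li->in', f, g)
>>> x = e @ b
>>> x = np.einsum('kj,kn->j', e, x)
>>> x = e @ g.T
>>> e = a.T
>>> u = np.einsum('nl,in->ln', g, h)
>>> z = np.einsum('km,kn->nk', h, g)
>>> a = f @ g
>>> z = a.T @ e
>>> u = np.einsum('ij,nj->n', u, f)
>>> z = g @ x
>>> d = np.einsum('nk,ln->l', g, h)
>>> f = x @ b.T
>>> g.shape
(7, 3)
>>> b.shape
(3, 7)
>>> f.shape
(3, 3)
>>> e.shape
(37, 3)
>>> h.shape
(7, 7)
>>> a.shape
(37, 3)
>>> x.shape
(3, 7)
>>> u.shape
(37,)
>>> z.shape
(7, 7)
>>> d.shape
(7,)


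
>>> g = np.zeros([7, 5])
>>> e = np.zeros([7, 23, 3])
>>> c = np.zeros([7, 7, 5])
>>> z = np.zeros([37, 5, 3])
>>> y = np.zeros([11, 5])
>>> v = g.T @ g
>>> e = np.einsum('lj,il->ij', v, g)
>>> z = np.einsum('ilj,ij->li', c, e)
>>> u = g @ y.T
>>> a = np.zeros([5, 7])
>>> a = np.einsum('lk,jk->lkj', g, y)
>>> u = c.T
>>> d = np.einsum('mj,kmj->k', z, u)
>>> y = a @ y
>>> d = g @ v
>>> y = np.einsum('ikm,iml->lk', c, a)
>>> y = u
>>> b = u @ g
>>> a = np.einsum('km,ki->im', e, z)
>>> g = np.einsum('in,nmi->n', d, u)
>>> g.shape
(5,)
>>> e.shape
(7, 5)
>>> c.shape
(7, 7, 5)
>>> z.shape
(7, 7)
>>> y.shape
(5, 7, 7)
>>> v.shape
(5, 5)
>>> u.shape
(5, 7, 7)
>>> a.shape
(7, 5)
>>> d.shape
(7, 5)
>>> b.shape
(5, 7, 5)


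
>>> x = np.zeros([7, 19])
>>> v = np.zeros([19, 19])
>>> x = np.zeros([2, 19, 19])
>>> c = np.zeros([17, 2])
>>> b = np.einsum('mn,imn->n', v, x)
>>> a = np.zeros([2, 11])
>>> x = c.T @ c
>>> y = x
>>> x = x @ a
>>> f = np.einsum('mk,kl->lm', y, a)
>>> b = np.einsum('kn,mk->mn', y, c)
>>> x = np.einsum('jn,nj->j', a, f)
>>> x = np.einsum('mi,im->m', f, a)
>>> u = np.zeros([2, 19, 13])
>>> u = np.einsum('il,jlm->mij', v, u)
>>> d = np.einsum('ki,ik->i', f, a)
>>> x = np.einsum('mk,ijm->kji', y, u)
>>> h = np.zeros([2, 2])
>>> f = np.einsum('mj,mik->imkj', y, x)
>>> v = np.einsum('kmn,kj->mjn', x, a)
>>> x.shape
(2, 19, 13)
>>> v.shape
(19, 11, 13)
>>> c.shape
(17, 2)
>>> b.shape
(17, 2)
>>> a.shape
(2, 11)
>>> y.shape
(2, 2)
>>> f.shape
(19, 2, 13, 2)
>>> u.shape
(13, 19, 2)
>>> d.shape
(2,)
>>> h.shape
(2, 2)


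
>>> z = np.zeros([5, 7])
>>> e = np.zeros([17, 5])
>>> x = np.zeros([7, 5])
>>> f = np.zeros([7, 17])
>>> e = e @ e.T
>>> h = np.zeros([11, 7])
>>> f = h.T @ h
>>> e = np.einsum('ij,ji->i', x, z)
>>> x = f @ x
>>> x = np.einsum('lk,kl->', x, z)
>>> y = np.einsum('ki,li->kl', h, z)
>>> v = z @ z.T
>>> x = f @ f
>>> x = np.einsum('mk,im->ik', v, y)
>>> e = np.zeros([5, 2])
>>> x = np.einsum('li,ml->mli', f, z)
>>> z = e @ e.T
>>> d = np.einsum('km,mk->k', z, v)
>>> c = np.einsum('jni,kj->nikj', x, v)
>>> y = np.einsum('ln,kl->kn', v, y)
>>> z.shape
(5, 5)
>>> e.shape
(5, 2)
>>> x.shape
(5, 7, 7)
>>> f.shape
(7, 7)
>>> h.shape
(11, 7)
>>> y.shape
(11, 5)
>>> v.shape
(5, 5)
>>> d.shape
(5,)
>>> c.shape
(7, 7, 5, 5)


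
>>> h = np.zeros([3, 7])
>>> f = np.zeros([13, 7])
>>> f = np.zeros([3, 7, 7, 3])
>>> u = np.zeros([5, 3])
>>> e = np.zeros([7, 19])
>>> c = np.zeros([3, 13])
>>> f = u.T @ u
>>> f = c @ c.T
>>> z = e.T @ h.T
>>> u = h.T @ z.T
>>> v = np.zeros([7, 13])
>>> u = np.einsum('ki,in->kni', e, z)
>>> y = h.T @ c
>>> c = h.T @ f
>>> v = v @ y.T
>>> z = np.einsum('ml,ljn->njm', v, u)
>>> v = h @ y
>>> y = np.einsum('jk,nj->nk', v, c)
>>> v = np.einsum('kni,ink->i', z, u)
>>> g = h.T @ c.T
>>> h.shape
(3, 7)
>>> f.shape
(3, 3)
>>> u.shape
(7, 3, 19)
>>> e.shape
(7, 19)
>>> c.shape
(7, 3)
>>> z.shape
(19, 3, 7)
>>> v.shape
(7,)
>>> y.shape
(7, 13)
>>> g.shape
(7, 7)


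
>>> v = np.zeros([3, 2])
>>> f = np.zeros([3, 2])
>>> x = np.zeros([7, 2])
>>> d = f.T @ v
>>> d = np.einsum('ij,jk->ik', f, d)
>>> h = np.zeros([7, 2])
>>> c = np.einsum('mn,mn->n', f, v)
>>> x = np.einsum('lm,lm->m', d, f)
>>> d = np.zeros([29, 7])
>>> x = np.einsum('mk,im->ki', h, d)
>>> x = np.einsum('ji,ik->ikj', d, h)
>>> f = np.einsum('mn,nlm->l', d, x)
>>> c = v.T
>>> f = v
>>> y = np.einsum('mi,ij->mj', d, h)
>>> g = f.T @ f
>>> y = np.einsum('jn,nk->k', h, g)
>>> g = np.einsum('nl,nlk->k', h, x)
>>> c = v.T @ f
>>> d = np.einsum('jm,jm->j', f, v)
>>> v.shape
(3, 2)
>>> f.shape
(3, 2)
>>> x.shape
(7, 2, 29)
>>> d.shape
(3,)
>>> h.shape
(7, 2)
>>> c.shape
(2, 2)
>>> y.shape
(2,)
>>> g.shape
(29,)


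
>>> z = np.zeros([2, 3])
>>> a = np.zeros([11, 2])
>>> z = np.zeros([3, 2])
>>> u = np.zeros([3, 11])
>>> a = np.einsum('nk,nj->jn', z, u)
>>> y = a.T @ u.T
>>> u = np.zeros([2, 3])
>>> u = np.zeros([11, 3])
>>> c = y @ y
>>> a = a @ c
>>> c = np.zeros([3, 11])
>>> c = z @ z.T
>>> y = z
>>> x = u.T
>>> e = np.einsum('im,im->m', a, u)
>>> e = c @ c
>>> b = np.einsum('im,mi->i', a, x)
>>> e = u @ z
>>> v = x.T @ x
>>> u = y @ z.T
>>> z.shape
(3, 2)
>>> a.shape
(11, 3)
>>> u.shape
(3, 3)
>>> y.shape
(3, 2)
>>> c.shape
(3, 3)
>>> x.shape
(3, 11)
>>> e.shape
(11, 2)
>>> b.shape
(11,)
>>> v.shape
(11, 11)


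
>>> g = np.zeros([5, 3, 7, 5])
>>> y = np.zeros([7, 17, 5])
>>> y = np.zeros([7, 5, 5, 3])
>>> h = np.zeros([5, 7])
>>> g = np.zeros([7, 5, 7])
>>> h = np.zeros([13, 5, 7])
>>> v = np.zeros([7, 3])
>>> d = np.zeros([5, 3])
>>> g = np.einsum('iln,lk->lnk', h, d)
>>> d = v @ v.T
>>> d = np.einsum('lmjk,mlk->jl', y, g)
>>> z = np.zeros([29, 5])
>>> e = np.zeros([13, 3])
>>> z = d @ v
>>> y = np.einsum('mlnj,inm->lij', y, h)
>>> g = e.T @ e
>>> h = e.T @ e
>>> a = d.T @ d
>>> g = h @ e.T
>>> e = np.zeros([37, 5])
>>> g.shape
(3, 13)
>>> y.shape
(5, 13, 3)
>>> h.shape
(3, 3)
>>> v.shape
(7, 3)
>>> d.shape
(5, 7)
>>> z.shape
(5, 3)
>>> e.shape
(37, 5)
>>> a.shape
(7, 7)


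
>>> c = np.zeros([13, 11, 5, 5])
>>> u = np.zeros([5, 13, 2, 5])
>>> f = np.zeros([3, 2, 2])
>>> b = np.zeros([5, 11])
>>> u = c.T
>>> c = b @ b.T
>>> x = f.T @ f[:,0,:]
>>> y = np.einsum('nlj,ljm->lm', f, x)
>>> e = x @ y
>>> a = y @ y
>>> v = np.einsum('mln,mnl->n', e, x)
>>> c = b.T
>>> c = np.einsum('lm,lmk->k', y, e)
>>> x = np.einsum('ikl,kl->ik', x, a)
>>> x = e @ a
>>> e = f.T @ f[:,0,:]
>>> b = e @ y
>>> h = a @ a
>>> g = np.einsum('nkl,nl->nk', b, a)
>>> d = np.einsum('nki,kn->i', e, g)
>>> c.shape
(2,)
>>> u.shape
(5, 5, 11, 13)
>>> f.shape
(3, 2, 2)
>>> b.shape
(2, 2, 2)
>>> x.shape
(2, 2, 2)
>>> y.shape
(2, 2)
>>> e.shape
(2, 2, 2)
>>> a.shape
(2, 2)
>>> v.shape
(2,)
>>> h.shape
(2, 2)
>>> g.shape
(2, 2)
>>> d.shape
(2,)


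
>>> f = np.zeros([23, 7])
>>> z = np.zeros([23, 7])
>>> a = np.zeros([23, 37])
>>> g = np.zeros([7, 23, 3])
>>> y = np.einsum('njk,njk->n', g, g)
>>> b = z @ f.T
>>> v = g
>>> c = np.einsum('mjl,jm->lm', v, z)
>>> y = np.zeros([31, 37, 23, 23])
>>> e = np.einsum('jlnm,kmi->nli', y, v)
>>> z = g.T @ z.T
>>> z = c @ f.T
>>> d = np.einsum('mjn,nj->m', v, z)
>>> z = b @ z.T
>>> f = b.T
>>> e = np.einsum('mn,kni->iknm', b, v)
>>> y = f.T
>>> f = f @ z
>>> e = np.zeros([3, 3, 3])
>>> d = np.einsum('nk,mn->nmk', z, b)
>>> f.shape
(23, 3)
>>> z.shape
(23, 3)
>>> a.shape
(23, 37)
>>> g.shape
(7, 23, 3)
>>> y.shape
(23, 23)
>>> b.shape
(23, 23)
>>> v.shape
(7, 23, 3)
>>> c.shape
(3, 7)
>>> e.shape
(3, 3, 3)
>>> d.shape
(23, 23, 3)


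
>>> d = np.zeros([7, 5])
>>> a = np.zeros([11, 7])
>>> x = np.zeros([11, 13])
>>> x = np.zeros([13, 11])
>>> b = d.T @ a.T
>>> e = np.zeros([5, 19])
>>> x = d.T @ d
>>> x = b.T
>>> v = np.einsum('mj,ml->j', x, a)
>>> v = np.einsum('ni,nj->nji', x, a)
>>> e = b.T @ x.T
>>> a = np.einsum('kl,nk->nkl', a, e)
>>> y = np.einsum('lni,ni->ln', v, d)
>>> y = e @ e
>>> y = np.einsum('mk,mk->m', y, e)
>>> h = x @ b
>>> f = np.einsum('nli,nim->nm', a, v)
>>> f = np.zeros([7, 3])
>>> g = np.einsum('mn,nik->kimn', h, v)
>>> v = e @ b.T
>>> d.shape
(7, 5)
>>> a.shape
(11, 11, 7)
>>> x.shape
(11, 5)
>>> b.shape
(5, 11)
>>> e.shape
(11, 11)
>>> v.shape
(11, 5)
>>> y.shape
(11,)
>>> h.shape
(11, 11)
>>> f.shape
(7, 3)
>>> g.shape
(5, 7, 11, 11)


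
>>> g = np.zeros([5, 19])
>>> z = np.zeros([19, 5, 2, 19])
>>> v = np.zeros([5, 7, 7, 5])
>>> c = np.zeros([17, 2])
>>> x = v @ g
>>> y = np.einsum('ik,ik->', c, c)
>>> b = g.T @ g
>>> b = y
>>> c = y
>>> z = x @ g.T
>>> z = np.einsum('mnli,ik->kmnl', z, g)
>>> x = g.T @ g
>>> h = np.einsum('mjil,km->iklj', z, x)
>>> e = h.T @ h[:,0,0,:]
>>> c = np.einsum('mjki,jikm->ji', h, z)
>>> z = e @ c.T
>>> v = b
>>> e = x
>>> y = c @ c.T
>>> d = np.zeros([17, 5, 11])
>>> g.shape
(5, 19)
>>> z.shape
(5, 7, 19, 19)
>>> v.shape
()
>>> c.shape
(19, 5)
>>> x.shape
(19, 19)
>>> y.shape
(19, 19)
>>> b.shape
()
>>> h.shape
(7, 19, 7, 5)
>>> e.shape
(19, 19)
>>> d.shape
(17, 5, 11)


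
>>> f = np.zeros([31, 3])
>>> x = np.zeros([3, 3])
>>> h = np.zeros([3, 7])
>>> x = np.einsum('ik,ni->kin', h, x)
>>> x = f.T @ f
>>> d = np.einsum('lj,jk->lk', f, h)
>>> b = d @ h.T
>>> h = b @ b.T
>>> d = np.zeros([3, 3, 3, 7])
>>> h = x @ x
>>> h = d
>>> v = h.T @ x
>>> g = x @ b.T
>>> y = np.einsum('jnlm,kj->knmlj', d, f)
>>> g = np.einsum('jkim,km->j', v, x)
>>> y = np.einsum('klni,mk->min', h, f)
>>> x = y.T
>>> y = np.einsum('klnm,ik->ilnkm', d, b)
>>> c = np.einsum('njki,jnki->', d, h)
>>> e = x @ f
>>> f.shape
(31, 3)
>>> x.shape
(3, 7, 31)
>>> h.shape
(3, 3, 3, 7)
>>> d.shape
(3, 3, 3, 7)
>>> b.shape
(31, 3)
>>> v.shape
(7, 3, 3, 3)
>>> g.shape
(7,)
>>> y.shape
(31, 3, 3, 3, 7)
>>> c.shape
()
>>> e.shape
(3, 7, 3)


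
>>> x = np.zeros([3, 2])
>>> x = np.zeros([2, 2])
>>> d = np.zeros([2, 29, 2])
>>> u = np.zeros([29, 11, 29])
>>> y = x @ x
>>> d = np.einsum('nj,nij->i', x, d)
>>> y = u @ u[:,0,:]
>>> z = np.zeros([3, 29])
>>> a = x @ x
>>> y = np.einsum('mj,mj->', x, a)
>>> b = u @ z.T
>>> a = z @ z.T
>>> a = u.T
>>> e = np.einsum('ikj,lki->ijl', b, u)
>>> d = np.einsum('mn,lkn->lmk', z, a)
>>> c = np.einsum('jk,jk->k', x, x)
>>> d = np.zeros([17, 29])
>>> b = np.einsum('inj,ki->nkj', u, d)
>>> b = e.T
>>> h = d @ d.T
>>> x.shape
(2, 2)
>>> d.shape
(17, 29)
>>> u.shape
(29, 11, 29)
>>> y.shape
()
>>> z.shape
(3, 29)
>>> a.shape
(29, 11, 29)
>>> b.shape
(29, 3, 29)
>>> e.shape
(29, 3, 29)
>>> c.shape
(2,)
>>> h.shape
(17, 17)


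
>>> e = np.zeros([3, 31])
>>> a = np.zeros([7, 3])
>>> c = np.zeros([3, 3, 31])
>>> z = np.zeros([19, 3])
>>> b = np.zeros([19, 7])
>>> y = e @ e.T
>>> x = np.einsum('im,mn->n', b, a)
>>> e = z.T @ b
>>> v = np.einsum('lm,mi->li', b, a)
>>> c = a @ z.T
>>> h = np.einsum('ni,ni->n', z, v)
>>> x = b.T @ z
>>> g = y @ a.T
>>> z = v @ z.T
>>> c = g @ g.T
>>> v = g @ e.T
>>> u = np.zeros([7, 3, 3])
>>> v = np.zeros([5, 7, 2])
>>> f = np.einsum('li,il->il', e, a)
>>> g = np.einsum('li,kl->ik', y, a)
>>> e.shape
(3, 7)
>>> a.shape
(7, 3)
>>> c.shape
(3, 3)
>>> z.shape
(19, 19)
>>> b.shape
(19, 7)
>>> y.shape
(3, 3)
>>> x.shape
(7, 3)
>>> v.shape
(5, 7, 2)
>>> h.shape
(19,)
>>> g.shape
(3, 7)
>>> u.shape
(7, 3, 3)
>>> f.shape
(7, 3)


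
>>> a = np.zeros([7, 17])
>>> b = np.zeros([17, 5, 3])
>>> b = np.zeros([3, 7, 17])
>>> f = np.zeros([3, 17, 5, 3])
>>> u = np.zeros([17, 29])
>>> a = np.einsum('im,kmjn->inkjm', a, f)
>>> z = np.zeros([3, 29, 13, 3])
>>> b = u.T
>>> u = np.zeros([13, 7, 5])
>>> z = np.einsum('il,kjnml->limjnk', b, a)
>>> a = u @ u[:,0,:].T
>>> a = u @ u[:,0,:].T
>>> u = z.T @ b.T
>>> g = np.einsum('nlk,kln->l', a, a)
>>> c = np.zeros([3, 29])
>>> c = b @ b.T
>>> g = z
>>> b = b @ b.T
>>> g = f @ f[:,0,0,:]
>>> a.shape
(13, 7, 13)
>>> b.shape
(29, 29)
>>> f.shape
(3, 17, 5, 3)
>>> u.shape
(7, 3, 3, 5, 29, 29)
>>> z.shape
(17, 29, 5, 3, 3, 7)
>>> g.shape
(3, 17, 5, 3)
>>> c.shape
(29, 29)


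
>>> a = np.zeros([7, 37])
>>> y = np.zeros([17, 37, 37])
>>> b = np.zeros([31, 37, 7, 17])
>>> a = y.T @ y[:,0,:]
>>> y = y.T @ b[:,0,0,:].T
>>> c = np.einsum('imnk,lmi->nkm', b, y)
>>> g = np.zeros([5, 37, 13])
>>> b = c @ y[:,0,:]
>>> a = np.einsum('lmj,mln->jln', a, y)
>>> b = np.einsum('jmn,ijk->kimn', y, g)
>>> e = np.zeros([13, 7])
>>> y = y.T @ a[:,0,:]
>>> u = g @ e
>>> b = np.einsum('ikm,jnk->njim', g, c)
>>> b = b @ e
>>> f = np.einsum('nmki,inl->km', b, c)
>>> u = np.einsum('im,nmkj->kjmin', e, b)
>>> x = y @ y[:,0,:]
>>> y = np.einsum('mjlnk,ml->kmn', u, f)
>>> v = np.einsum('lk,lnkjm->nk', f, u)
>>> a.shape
(37, 37, 31)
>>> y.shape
(17, 5, 13)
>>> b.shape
(17, 7, 5, 7)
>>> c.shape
(7, 17, 37)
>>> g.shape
(5, 37, 13)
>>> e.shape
(13, 7)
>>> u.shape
(5, 7, 7, 13, 17)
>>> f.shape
(5, 7)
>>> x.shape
(31, 37, 31)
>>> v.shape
(7, 7)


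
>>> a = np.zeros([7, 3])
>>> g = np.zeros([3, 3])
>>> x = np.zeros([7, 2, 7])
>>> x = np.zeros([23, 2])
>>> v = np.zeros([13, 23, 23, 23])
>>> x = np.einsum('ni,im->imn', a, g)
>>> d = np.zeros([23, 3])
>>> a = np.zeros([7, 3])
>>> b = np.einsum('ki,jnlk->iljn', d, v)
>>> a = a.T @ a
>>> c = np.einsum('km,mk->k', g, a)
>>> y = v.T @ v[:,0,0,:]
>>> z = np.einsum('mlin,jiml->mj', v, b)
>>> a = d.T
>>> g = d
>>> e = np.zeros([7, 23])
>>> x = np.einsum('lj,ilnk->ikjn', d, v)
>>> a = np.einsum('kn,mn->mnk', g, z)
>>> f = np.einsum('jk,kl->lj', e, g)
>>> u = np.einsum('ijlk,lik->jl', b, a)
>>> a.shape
(13, 3, 23)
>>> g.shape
(23, 3)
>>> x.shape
(13, 23, 3, 23)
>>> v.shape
(13, 23, 23, 23)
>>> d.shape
(23, 3)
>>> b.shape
(3, 23, 13, 23)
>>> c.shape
(3,)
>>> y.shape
(23, 23, 23, 23)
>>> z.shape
(13, 3)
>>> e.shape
(7, 23)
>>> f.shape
(3, 7)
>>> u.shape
(23, 13)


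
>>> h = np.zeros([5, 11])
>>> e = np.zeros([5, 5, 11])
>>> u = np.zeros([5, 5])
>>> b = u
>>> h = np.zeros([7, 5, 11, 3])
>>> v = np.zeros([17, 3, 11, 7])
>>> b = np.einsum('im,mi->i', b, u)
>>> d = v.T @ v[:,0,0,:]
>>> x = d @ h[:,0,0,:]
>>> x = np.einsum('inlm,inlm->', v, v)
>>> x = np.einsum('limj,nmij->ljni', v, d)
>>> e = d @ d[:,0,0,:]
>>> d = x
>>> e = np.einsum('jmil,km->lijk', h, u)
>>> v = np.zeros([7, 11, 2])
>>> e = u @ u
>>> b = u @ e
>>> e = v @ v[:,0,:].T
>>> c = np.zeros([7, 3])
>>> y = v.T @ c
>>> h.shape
(7, 5, 11, 3)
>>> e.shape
(7, 11, 7)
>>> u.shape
(5, 5)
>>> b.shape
(5, 5)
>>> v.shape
(7, 11, 2)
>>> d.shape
(17, 7, 7, 3)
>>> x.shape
(17, 7, 7, 3)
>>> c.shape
(7, 3)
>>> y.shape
(2, 11, 3)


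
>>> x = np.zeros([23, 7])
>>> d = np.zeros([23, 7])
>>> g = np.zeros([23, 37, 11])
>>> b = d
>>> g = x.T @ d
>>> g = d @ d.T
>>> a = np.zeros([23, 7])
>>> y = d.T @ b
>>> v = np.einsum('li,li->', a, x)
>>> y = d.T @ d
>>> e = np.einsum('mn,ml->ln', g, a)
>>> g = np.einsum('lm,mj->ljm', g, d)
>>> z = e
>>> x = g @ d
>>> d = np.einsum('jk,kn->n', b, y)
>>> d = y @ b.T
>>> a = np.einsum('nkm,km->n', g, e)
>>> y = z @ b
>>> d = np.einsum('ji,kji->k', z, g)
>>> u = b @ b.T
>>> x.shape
(23, 7, 7)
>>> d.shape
(23,)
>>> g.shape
(23, 7, 23)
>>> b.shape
(23, 7)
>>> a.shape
(23,)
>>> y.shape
(7, 7)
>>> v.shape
()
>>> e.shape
(7, 23)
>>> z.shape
(7, 23)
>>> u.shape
(23, 23)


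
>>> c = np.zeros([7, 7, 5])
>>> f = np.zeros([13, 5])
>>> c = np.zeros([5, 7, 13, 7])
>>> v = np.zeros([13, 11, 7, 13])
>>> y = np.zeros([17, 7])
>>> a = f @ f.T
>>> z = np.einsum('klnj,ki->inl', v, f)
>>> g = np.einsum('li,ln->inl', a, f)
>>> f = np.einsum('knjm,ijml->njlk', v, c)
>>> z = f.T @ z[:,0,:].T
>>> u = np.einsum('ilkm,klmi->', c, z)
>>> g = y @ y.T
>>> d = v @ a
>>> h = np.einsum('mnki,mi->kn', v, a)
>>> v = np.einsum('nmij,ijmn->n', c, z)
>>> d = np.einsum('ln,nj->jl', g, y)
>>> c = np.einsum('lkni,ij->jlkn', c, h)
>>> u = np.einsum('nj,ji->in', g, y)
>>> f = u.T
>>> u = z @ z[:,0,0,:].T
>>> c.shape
(11, 5, 7, 13)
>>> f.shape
(17, 7)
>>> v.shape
(5,)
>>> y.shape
(17, 7)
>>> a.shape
(13, 13)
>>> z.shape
(13, 7, 7, 5)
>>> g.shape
(17, 17)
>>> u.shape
(13, 7, 7, 13)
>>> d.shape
(7, 17)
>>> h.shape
(7, 11)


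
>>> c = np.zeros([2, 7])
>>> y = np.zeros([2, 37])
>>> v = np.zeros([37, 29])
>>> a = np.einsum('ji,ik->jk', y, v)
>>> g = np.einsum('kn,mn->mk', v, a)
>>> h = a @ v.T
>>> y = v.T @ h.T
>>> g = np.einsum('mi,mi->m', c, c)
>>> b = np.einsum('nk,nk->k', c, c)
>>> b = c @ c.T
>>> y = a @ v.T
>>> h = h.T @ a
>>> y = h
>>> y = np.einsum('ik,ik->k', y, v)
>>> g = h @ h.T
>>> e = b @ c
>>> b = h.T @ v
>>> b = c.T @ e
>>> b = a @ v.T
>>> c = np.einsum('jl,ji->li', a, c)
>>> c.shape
(29, 7)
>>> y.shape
(29,)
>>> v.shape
(37, 29)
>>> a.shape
(2, 29)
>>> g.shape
(37, 37)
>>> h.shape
(37, 29)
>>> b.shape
(2, 37)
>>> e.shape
(2, 7)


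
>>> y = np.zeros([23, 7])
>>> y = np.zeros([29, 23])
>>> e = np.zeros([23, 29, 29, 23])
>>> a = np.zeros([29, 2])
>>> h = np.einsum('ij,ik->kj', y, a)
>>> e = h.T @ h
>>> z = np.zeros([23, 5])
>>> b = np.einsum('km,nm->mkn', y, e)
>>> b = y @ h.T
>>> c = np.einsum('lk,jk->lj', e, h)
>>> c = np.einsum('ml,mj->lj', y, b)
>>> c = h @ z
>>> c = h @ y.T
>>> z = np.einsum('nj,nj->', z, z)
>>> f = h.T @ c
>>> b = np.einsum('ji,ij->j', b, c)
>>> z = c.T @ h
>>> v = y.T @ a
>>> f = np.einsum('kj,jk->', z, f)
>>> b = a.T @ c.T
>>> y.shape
(29, 23)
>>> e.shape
(23, 23)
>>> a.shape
(29, 2)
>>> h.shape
(2, 23)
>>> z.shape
(29, 23)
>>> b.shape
(2, 2)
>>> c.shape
(2, 29)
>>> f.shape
()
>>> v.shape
(23, 2)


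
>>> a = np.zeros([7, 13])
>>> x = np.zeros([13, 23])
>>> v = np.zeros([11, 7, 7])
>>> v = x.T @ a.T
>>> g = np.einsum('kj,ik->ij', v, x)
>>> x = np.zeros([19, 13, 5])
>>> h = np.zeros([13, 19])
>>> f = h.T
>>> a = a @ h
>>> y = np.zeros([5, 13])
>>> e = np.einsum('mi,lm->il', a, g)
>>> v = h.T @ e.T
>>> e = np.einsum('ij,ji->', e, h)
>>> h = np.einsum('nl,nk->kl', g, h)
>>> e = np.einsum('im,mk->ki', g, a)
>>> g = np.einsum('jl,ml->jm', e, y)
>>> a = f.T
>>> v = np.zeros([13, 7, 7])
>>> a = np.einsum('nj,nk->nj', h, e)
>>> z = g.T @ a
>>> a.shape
(19, 7)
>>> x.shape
(19, 13, 5)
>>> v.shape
(13, 7, 7)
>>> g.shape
(19, 5)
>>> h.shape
(19, 7)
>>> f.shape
(19, 13)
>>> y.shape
(5, 13)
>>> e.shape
(19, 13)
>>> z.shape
(5, 7)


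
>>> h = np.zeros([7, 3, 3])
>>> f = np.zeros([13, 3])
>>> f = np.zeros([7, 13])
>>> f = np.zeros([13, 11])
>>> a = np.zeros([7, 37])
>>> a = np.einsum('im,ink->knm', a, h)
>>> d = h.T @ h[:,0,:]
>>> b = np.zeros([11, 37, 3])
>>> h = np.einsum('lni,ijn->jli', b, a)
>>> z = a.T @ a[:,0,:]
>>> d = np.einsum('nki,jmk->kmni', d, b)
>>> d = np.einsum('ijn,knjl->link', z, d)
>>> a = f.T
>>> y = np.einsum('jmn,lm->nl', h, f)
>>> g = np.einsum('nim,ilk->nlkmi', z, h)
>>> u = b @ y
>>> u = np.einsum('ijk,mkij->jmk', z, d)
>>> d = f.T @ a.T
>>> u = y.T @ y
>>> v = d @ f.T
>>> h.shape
(3, 11, 3)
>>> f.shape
(13, 11)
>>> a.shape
(11, 13)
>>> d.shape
(11, 11)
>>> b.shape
(11, 37, 3)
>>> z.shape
(37, 3, 37)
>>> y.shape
(3, 13)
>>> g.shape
(37, 11, 3, 37, 3)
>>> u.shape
(13, 13)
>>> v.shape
(11, 13)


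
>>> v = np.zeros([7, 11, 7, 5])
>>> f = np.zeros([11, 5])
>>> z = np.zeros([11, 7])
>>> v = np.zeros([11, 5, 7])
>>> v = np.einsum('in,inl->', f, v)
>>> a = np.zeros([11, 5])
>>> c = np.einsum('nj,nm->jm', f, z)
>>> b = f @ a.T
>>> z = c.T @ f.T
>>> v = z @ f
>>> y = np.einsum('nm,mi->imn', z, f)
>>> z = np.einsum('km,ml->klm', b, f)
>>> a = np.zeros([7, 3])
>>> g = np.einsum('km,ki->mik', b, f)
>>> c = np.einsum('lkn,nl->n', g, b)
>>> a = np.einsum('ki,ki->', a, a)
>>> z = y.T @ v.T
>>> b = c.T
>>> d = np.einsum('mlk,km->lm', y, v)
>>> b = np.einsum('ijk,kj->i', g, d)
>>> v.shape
(7, 5)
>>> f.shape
(11, 5)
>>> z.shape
(7, 11, 7)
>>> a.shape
()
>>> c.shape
(11,)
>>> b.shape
(11,)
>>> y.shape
(5, 11, 7)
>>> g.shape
(11, 5, 11)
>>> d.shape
(11, 5)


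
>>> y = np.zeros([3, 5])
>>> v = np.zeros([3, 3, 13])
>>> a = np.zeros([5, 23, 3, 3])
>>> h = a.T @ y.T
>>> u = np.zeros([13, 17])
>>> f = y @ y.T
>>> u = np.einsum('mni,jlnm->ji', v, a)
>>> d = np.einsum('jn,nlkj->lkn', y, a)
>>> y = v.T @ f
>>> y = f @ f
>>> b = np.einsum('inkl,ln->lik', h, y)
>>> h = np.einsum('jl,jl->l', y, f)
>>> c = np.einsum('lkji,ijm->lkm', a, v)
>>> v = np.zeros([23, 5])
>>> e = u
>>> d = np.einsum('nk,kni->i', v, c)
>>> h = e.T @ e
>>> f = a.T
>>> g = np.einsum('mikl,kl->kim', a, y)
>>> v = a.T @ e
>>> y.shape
(3, 3)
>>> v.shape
(3, 3, 23, 13)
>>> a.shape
(5, 23, 3, 3)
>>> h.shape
(13, 13)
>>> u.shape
(5, 13)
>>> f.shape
(3, 3, 23, 5)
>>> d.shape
(13,)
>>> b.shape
(3, 3, 23)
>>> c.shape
(5, 23, 13)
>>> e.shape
(5, 13)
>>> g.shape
(3, 23, 5)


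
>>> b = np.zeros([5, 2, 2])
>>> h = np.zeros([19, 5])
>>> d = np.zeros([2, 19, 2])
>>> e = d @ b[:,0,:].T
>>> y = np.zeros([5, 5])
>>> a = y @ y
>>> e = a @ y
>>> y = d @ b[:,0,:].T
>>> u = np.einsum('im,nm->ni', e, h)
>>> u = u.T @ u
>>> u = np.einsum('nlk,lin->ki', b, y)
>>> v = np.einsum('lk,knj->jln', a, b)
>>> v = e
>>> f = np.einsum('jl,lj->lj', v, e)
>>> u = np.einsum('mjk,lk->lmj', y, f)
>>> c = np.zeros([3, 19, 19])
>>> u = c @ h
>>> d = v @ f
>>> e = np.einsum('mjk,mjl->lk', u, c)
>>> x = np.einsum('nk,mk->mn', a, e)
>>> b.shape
(5, 2, 2)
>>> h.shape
(19, 5)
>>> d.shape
(5, 5)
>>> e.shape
(19, 5)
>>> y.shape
(2, 19, 5)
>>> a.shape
(5, 5)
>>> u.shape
(3, 19, 5)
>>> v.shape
(5, 5)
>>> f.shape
(5, 5)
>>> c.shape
(3, 19, 19)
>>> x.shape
(19, 5)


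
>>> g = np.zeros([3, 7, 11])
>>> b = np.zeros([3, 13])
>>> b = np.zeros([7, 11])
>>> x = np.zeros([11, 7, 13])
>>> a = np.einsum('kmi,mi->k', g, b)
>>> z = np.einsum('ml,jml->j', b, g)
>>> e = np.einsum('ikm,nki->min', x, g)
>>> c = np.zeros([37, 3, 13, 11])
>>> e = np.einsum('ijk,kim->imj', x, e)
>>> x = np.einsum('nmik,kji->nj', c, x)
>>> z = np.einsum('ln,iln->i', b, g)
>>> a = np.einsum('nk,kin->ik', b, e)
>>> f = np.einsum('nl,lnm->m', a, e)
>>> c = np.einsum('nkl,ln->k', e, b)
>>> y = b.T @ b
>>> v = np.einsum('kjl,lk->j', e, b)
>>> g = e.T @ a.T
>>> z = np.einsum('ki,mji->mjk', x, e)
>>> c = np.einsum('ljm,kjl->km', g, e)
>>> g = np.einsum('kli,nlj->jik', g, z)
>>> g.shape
(37, 3, 7)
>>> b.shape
(7, 11)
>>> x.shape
(37, 7)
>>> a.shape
(3, 11)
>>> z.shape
(11, 3, 37)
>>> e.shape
(11, 3, 7)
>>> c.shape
(11, 3)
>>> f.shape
(7,)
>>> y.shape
(11, 11)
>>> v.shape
(3,)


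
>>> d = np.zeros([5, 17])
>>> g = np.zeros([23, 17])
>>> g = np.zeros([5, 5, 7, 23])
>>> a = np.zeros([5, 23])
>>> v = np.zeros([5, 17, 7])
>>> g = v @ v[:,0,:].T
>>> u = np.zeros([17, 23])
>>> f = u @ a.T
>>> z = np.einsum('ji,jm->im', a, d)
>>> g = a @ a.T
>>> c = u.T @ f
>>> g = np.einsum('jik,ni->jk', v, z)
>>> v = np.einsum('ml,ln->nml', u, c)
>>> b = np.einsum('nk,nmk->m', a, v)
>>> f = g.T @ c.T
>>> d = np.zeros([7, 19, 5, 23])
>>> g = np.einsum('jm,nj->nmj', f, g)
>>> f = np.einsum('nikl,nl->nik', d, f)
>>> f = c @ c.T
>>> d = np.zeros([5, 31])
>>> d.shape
(5, 31)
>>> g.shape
(5, 23, 7)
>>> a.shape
(5, 23)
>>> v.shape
(5, 17, 23)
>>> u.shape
(17, 23)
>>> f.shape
(23, 23)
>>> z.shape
(23, 17)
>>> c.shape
(23, 5)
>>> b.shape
(17,)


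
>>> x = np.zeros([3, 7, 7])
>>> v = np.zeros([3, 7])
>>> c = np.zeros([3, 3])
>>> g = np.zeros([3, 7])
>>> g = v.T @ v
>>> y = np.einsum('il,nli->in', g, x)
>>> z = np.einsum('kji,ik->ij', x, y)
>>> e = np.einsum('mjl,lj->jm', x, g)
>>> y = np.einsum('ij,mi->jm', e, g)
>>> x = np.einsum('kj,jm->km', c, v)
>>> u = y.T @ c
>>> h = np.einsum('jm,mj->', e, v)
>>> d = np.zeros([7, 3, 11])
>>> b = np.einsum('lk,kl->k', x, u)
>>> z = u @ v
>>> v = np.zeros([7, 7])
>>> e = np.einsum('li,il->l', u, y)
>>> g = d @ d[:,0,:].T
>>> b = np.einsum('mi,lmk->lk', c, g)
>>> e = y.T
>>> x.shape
(3, 7)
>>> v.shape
(7, 7)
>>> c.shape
(3, 3)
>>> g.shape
(7, 3, 7)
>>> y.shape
(3, 7)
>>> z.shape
(7, 7)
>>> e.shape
(7, 3)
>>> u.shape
(7, 3)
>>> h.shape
()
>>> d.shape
(7, 3, 11)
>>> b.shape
(7, 7)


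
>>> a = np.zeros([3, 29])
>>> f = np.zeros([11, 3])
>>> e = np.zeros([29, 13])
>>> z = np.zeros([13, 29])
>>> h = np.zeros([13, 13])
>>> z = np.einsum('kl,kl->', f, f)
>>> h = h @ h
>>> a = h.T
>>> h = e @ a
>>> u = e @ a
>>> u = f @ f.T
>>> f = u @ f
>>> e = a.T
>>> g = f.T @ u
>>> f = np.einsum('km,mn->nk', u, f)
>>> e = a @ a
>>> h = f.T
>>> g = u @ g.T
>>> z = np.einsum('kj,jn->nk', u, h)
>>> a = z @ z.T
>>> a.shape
(3, 3)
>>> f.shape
(3, 11)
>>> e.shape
(13, 13)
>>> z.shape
(3, 11)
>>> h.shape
(11, 3)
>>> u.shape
(11, 11)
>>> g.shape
(11, 3)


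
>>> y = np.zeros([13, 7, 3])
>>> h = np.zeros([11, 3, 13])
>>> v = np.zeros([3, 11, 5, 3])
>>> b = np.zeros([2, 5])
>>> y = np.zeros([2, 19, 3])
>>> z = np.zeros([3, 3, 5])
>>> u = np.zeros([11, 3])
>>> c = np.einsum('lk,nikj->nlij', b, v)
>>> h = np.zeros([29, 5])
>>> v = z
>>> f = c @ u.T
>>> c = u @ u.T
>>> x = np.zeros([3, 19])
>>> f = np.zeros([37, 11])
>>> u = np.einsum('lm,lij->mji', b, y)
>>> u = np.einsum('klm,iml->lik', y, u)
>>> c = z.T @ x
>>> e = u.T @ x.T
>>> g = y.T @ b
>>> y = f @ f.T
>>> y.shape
(37, 37)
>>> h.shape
(29, 5)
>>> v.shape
(3, 3, 5)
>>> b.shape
(2, 5)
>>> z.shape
(3, 3, 5)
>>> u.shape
(19, 5, 2)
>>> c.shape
(5, 3, 19)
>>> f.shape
(37, 11)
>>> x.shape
(3, 19)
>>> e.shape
(2, 5, 3)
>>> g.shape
(3, 19, 5)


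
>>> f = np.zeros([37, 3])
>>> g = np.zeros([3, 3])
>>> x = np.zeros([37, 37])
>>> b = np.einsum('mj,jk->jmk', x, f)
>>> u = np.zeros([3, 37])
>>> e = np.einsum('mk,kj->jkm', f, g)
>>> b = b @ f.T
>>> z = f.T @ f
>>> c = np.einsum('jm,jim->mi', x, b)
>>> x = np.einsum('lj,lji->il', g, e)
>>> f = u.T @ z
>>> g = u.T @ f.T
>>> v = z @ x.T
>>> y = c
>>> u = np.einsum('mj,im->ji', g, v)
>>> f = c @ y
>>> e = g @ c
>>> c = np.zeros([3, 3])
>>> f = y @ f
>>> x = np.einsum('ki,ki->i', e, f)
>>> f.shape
(37, 37)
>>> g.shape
(37, 37)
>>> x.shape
(37,)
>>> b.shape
(37, 37, 37)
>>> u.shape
(37, 3)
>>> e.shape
(37, 37)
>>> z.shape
(3, 3)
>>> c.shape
(3, 3)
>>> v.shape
(3, 37)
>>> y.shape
(37, 37)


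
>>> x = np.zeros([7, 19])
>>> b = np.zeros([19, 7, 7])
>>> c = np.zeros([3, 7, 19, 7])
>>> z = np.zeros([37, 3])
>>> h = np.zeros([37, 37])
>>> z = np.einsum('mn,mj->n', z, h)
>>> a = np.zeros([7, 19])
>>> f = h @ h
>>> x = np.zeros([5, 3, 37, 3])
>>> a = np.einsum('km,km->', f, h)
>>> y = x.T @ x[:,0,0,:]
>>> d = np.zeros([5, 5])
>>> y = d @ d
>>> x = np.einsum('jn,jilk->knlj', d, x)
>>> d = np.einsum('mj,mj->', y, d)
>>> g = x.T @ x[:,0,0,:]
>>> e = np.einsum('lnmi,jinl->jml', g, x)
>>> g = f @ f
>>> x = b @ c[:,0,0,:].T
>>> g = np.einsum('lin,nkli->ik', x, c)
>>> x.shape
(19, 7, 3)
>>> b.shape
(19, 7, 7)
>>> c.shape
(3, 7, 19, 7)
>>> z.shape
(3,)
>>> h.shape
(37, 37)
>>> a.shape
()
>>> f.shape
(37, 37)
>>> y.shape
(5, 5)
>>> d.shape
()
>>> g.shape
(7, 7)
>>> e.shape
(3, 5, 5)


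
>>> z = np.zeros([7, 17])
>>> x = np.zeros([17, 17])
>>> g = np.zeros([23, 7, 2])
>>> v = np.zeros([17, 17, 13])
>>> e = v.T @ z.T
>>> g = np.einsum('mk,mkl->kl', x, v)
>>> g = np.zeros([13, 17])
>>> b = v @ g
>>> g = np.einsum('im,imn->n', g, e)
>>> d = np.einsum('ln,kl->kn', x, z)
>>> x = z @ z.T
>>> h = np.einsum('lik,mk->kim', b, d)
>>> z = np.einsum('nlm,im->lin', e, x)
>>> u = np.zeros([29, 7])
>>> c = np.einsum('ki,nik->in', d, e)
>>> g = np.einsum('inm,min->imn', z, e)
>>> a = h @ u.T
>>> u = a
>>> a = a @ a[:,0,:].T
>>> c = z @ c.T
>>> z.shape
(17, 7, 13)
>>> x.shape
(7, 7)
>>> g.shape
(17, 13, 7)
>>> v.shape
(17, 17, 13)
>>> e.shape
(13, 17, 7)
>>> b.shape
(17, 17, 17)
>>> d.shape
(7, 17)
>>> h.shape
(17, 17, 7)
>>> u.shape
(17, 17, 29)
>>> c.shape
(17, 7, 17)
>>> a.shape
(17, 17, 17)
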